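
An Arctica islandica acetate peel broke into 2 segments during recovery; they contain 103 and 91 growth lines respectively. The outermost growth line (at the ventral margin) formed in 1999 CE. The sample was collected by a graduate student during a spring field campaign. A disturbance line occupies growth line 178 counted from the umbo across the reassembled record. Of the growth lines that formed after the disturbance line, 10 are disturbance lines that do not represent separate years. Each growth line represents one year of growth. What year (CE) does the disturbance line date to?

1993 CE

Total growth lines = 103 + 91 = 194.
194 − 178 = 16 growth lines lie beyond the disturbance line toward the ventral margin.
Removing the 10 false growth lines leaves 16 − 10 = 6 true growth lines beyond the disturbance line.
1999 − 6 = 1993 CE.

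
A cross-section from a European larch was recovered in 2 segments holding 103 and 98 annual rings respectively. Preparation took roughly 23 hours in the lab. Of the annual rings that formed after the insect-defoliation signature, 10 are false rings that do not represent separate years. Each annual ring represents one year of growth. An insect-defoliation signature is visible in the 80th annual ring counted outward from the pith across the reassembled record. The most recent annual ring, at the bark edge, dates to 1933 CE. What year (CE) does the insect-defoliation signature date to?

Total annual rings = 103 + 98 = 201.
201 − 80 = 121 annual rings lie beyond the insect-defoliation signature toward the bark edge.
121 − 10 false = 111 true annual rings after the insect-defoliation signature.
Counting back 111 years from 1933 CE places the insect-defoliation signature in 1933 − 111 = 1822 CE.

1822 CE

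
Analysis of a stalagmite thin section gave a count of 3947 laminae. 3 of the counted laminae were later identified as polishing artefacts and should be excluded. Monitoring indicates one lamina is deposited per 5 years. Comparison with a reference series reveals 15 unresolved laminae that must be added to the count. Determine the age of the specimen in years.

19795 years

Adjusted count: 3947 − 3 + 15 = 3959 laminae.
Multiplying by 5 years per lamina: 3959 × 5 = 19795 years.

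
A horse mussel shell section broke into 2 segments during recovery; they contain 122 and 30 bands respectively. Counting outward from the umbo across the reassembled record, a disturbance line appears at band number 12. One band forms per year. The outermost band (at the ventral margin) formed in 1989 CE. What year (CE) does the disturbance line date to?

1849 CE

Total bands = 122 + 30 = 152.
152 − 12 = 140 bands lie beyond the disturbance line toward the ventral margin.
The band at the ventral margin is 1989 CE, so the disturbance line dates to 1989 − 140 = 1849 CE.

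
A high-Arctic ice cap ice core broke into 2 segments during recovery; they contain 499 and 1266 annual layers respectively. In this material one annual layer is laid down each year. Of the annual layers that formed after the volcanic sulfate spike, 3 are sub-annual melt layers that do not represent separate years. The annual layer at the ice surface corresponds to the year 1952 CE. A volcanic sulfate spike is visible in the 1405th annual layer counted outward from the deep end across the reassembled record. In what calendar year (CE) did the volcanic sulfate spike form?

Total annual layers = 499 + 1266 = 1765.
Between annual layer 1405 and the ice surface there are 1765 − 1405 = 360 annual layers.
Removing the 3 false annual layers leaves 360 − 3 = 357 true annual layers beyond the volcanic sulfate spike.
1952 − 357 = 1595 CE.

1595 CE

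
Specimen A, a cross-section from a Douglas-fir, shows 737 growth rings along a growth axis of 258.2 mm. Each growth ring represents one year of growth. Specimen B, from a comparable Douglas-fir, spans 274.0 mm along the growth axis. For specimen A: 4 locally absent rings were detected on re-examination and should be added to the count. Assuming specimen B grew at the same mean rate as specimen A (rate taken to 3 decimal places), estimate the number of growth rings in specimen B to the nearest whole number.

787 growth rings

Specimen A: true growth ring count = 737 + 4 = 741.
A: 258.2 mm over 741 years gives 258.2 / 741 ≈ 0.348 mm per year.
B spans 274.0 / 0.348 = 787.36 years ≈ 787 growth rings.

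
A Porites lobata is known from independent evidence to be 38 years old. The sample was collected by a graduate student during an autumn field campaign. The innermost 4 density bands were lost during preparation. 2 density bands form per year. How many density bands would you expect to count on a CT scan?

72 density bands

With 2 density bands per year, 38 years would produce 38 × 2 = 76 density bands.
Subtracting the 4 density bands not captured gives 76 − 4 = 72 density bands in the record.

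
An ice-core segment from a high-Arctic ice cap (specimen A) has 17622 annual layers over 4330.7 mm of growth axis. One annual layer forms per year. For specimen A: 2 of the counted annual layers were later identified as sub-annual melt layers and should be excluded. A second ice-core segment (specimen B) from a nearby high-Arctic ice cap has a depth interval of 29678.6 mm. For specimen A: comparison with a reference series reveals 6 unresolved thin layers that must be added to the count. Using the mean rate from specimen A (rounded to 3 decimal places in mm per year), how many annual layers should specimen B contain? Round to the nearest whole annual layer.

Specimen A: true annual layer count = 17622 − 2 + 6 = 17626.
A: 4330.7 mm over 17626 years gives 4330.7 / 17626 ≈ 0.246 mm/yr.
For B, 29678.6 / 0.246 = 120644.72 years ≈ 120645 annual layers.

120645 annual layers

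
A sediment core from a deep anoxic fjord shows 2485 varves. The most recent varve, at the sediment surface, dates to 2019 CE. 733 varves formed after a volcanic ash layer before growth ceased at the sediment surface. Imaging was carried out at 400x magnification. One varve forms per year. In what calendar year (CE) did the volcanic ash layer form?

1286 CE

733 varves post-date the volcanic ash layer.
The varve at the sediment surface is 2019 CE, so the volcanic ash layer dates to 2019 − 733 = 1286 CE.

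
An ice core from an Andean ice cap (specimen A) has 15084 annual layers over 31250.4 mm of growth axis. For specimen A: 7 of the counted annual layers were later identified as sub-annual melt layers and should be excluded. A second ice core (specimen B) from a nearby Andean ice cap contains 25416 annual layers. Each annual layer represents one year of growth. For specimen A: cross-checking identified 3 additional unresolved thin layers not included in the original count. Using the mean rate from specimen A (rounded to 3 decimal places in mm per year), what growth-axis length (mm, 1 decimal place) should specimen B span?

52662.0 mm

Specimen A: adjusted count: 15084 − 7 + 3 = 15080 annual layers.
A: 31250.4 mm over 15080 years gives 31250.4 / 15080 ≈ 2.072 mm/year.
B's length ≈ 2.072 × 25416 = 52662.0 mm.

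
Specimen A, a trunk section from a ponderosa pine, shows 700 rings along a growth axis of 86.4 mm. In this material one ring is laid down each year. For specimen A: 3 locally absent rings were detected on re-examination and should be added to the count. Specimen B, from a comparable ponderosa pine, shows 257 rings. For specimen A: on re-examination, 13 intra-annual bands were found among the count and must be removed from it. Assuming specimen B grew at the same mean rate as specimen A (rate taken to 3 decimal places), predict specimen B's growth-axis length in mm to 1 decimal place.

32.1 mm

Specimen A: after corrections the count is 700 − 13 + 3 = 690 rings.
A: 86.4 mm over 690 years gives 86.4 / 690 ≈ 0.125 mm/year.
B's length ≈ 0.125 × 257 = 32.1 mm.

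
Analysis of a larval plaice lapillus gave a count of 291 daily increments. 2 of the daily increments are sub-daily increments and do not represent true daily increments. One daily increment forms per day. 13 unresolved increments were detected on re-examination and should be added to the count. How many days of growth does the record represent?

302 days

Adjusted count: 291 − 2 + 13 = 302 daily increments.
With a one-to-one daily increment periodicity this is 302 days.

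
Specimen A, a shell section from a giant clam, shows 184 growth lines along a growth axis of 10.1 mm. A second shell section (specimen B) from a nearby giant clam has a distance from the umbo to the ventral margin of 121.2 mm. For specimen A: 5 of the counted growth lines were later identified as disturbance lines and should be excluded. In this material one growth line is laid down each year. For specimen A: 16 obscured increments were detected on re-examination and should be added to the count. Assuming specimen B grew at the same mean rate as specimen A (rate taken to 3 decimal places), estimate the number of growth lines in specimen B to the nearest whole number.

Specimen A: after corrections the count is 184 − 5 + 16 = 195 growth lines.
A: Mean rate = 10.1 mm / 195 years ≈ 0.052 mm/year.
For B, 121.2 / 0.052 = 2330.77 years ≈ 2331 growth lines.

2331 growth lines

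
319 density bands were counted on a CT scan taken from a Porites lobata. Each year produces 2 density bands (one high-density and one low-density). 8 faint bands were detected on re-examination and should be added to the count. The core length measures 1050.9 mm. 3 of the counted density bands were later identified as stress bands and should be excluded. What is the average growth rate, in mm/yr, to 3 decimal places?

Correcting the raw count gives 319 − 3 + 8 = 324 true density bands.
With 2 density bands per year, 324 / 2 = 162 years.
Mean rate = 1050.9 mm / 162 years ≈ 6.487 mm/yr.

6.487 mm/yr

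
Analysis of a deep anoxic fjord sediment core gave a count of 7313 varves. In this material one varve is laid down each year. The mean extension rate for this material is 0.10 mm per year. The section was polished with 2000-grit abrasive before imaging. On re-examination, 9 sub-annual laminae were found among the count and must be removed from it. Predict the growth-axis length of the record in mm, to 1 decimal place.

730.4 mm

Correcting the raw count gives 7313 − 9 = 7304 true varves.
Length ≈ 0.10 × 7304 = 730.4 mm.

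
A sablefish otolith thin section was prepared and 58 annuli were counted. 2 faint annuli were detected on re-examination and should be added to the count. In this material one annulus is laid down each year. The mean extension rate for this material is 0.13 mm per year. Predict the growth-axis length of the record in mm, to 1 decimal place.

7.8 mm

True annulus count = 58 + 2 = 60.
Predicted length = 0.13 mm/year × 60 years = 7.8 mm.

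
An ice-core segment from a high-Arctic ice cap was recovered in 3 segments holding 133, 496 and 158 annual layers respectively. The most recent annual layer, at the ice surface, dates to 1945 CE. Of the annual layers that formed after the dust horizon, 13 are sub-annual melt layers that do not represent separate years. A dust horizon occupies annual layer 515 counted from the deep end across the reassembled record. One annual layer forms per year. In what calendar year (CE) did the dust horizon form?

Total annual layers = 133 + 496 + 158 = 787.
The dust horizon sits at annual layer 515 from the deep end, so 787 − 515 = 272 annual layers formed after it.
272 − 13 false = 259 true annual layers after the dust horizon.
The annual layer at the ice surface is 1945 CE, so the dust horizon dates to 1945 − 259 = 1686 CE.

1686 CE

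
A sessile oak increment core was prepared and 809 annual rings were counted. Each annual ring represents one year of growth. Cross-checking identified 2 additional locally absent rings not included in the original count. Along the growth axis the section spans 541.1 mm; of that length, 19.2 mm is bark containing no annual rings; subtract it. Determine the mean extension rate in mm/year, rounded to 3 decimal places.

Correcting the raw count gives 809 + 2 = 811 true annual rings.
Removing the 19.2 mm offcut leaves 541.1 − 19.2 = 521.9 mm.
Mean rate = 521.9 mm / 811 years ≈ 0.644 mm/year.

0.644 mm/year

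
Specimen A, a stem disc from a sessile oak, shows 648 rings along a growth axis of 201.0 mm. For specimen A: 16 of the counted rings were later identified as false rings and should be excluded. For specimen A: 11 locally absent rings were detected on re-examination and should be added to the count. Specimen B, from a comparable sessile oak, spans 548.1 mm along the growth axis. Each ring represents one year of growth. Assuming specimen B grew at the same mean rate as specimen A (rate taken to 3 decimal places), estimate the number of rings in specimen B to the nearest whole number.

Specimen A: after corrections the count is 648 − 16 + 11 = 643 rings.
A: Mean rate = 201.0 mm / 643 years ≈ 0.313 mm per year.
Specimen B: 548.1 mm / 0.313 mm per year = 1751.12 years ≈ 1751 rings.

1751 rings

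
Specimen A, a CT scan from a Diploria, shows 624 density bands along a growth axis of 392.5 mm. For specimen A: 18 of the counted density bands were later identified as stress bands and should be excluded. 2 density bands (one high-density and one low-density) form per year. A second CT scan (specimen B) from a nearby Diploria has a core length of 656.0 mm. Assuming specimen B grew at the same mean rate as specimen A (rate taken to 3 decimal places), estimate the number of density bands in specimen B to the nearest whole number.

1013 density bands

Specimen A: after corrections the count is 624 − 18 = 606 density bands.
Specimen A: 606 density bands at 2 per year is 606 / 2 = 303 years.
A: Extension rate ≈ 392.5 / 303 = 1.295 mm/yr.
B spans 656.0 / 1.295 = 506.56 years; at 2 density bands per year that is 506.56 × 2 ≈ 1013 density bands.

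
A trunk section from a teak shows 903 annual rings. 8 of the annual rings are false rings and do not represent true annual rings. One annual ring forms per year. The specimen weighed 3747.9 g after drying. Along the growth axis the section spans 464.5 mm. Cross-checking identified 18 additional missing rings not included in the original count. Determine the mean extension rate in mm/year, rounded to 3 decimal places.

Correcting the raw count gives 903 − 8 + 18 = 913 true annual rings.
464.5 mm over 913 years gives 464.5 / 913 ≈ 0.509 mm/year.

0.509 mm/year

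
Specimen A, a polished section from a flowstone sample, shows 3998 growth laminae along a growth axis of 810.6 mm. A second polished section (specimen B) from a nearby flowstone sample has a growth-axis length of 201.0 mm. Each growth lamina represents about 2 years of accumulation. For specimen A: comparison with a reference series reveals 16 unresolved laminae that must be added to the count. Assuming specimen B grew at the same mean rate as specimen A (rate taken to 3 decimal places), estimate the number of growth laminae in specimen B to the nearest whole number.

995 growth laminae

Specimen A: adjusted count: 3998 + 16 = 4014 growth laminae.
Specimen A: multiplying by 2 years per growth lamina: 4014 × 2 = 8028 years.
A: Extension rate ≈ 810.6 / 8028 = 0.101 mm/yr.
Specimen B: 201.0 mm / 0.101 mm per year = 1990.10 years; at 2 years per growth lamina that is 1990.10 / 2 ≈ 995 growth laminae.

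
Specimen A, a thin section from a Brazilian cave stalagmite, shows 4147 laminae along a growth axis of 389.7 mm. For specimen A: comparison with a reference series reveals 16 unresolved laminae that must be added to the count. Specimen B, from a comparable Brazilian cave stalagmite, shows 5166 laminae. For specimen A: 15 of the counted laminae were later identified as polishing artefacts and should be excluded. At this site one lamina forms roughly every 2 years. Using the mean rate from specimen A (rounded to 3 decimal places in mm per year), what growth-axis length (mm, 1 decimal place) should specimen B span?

Specimen A: correcting the raw count gives 4147 − 15 + 16 = 4148 true laminae.
Specimen A: multiplying by 2 years per lamina: 4148 × 2 = 8296 years.
A: Mean rate = 389.7 mm / 8296 years ≈ 0.047 mm/yr.
Specimen B: 5166 laminae at 2 years each span 5166 × 2 = 10332 years. Length of B = 0.047 × 10332 = 485.6 mm.

485.6 mm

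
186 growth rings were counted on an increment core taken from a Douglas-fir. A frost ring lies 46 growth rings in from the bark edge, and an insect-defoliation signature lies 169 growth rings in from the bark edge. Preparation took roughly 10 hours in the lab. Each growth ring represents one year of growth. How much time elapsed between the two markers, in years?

Separation: 169 − 46 = 123 growth rings.
One growth ring per year makes the interval 123 years.

123 years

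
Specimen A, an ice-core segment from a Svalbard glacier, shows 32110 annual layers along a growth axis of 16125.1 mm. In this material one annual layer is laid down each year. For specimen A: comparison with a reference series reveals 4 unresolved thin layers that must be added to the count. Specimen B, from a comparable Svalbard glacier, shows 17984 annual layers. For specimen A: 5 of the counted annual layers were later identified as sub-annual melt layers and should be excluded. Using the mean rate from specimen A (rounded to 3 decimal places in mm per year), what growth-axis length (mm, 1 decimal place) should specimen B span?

Specimen A: after corrections the count is 32110 − 5 + 4 = 32109 annual layers.
A: Extension rate ≈ 16125.1 / 32109 = 0.502 mm/year.
Length of B = 0.502 × 17984 = 9028.0 mm.

9028.0 mm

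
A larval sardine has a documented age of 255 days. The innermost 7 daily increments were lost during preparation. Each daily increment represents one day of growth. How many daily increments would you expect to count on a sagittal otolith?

Expected daily increments over 255 days: 255.
Less the 7 uncaptured daily increments: 255 − 7 = 248.

248 daily increments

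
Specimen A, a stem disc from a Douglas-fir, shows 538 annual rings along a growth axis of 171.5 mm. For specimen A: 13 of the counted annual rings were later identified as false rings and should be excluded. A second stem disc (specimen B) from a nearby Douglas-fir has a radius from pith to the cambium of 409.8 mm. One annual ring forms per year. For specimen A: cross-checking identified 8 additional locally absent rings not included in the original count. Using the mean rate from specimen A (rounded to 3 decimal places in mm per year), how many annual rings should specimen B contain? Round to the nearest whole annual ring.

Specimen A: after corrections the count is 538 − 13 + 8 = 533 annual rings.
A: 171.5 mm over 533 years gives 171.5 / 533 ≈ 0.322 mm/yr.
Specimen B: 409.8 mm / 0.322 mm per year = 1272.67 years ≈ 1273 annual rings.

1273 annual rings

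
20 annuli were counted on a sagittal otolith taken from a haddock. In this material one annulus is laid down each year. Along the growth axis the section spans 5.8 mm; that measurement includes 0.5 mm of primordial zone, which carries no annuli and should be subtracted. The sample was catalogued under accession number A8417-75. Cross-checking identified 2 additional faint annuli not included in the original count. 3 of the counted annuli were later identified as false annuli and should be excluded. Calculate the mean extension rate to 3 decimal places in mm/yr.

0.279 mm/yr

Adjusted count: 20 − 3 + 2 = 19 annuli.
Removing the 0.5 mm offcut leaves 5.8 − 0.5 = 5.3 mm.
Mean rate = 5.3 mm / 19 years ≈ 0.279 mm/yr.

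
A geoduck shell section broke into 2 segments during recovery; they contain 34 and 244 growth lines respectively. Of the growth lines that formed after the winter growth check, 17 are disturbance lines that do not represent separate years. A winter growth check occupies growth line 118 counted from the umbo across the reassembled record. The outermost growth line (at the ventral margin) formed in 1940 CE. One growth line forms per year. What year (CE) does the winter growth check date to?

1797 CE

Total growth lines = 34 + 244 = 278.
Between growth line 118 and the ventral margin there are 278 − 118 = 160 growth lines.
Excluding 17 false growth lines: 160 − 17 = 143.
The growth line at the ventral margin is 1940 CE, so the winter growth check dates to 1940 − 143 = 1797 CE.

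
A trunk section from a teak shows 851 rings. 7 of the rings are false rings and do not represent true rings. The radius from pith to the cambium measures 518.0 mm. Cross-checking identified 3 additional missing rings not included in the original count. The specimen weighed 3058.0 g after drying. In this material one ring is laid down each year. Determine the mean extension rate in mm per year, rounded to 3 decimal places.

Adjusted count: 851 − 7 + 3 = 847 rings.
518.0 mm over 847 years gives 518.0 / 847 ≈ 0.612 mm per year.

0.612 mm per year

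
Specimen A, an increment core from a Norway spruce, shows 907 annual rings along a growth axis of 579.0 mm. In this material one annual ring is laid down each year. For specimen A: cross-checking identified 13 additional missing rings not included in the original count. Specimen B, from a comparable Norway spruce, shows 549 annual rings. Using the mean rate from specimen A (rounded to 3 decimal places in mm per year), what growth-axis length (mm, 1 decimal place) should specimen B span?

345.3 mm

Specimen A: correcting the raw count gives 907 + 13 = 920 true annual rings.
A: Extension rate ≈ 579.0 / 920 = 0.629 mm per year.
B's length ≈ 0.629 × 549 = 345.3 mm.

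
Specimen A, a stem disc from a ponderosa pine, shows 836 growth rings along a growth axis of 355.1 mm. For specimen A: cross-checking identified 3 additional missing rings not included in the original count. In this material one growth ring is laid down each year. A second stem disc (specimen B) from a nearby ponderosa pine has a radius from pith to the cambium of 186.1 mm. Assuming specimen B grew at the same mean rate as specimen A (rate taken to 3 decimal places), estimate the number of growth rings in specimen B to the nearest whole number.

Specimen A: correcting the raw count gives 836 + 3 = 839 true growth rings.
A: 355.1 mm over 839 years gives 355.1 / 839 ≈ 0.423 mm/year.
Specimen B: 186.1 mm / 0.423 mm per year = 439.95 years ≈ 440 growth rings.

440 growth rings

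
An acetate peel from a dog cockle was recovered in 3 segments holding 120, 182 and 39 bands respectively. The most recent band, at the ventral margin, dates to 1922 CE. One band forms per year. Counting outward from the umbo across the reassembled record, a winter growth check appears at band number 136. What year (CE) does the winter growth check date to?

Total bands = 120 + 182 + 39 = 341.
341 − 136 = 205 bands lie beyond the winter growth check toward the ventral margin.
1922 − 205 = 1717 CE.

1717 CE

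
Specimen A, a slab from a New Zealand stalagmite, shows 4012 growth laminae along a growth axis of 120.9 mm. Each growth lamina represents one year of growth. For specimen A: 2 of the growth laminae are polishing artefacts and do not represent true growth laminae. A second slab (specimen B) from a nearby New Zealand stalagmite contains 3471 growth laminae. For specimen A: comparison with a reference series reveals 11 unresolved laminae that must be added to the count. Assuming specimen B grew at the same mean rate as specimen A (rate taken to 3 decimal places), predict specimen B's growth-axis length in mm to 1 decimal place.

104.1 mm

Specimen A: true growth lamina count = 4012 − 2 + 11 = 4021.
A: Extension rate ≈ 120.9 / 4021 = 0.030 mm/year.
Length of B = 0.030 × 3471 = 104.1 mm.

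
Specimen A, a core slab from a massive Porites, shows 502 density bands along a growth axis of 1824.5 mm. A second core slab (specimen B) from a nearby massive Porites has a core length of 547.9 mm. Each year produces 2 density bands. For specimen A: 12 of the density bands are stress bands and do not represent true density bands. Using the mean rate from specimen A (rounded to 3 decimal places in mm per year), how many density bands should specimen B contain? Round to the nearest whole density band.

147 density bands

Specimen A: true density band count = 502 − 12 = 490.
Specimen A: with 2 density bands per year, 490 / 2 = 245 years.
A: 1824.5 mm over 245 years gives 1824.5 / 245 ≈ 7.447 mm/year.
Specimen B: 547.9 mm / 7.447 mm per year = 73.57 years; at 2 density bands per year that is 73.57 × 2 ≈ 147 density bands.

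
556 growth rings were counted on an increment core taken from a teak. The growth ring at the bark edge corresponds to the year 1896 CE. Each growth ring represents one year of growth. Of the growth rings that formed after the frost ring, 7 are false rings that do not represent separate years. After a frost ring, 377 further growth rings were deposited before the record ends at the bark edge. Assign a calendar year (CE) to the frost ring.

377 growth rings post-date the frost ring.
377 − 7 false = 370 true growth rings after the frost ring.
1896 − 370 = 1526 CE.

1526 CE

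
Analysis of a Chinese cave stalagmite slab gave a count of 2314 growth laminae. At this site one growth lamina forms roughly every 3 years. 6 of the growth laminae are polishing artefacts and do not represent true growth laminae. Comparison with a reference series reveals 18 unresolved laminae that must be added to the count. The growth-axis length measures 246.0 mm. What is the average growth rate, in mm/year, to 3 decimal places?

0.035 mm/year

Correcting the raw count gives 2314 − 6 + 18 = 2326 true growth laminae.
At 3 years per growth lamina, 2326 × 3 = 6978 years.
246.0 mm over 6978 years gives 246.0 / 6978 ≈ 0.035 mm/year.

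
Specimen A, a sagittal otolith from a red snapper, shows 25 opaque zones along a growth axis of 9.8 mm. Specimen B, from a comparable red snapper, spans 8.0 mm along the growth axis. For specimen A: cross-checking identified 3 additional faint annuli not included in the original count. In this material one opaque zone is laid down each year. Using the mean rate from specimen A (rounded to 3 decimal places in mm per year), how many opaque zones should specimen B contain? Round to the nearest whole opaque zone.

23 opaque zones

Specimen A: after corrections the count is 25 + 3 = 28 opaque zones.
A: Mean rate = 9.8 mm / 28 years ≈ 0.350 mm/yr.
For B, 8.0 / 0.350 = 22.86 years ≈ 23 opaque zones.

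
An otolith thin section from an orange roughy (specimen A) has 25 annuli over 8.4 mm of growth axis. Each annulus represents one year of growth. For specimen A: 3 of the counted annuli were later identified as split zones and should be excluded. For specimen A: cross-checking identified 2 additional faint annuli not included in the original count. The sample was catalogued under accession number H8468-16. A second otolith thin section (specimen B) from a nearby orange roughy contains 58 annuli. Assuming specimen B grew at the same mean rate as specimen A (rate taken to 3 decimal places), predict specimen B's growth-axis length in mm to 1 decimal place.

20.3 mm

Specimen A: correcting the raw count gives 25 − 3 + 2 = 24 true annuli.
A: Mean rate = 8.4 mm / 24 years ≈ 0.350 mm/year.
B's length ≈ 0.350 × 58 = 20.3 mm.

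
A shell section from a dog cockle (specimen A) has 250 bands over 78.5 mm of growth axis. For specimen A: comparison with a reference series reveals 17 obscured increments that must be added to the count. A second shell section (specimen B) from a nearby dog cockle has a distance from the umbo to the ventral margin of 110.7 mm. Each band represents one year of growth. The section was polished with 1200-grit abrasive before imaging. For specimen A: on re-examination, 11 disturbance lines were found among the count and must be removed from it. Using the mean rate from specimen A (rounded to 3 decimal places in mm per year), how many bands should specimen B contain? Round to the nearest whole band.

361 bands

Specimen A: true band count = 250 − 11 + 17 = 256.
A: Mean rate = 78.5 mm / 256 years ≈ 0.307 mm/year.
B spans 110.7 / 0.307 = 360.59 years ≈ 361 bands.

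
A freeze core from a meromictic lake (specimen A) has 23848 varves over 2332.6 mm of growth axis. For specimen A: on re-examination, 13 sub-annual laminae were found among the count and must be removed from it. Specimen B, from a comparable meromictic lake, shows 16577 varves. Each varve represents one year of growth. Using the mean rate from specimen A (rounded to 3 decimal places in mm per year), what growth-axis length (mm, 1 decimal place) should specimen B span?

Specimen A: true varve count = 23848 − 13 = 23835.
A: Extension rate ≈ 2332.6 / 23835 = 0.098 mm/year.
Length of B = 0.098 × 16577 = 1624.5 mm.

1624.5 mm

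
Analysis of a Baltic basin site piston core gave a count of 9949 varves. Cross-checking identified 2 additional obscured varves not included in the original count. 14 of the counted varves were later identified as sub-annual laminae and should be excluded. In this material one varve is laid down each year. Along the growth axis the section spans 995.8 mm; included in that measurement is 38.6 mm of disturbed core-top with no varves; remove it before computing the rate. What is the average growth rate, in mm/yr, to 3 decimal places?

0.096 mm/yr

Adjusted count: 9949 − 14 + 2 = 9937 varves.
Net length = 995.8 − 38.6 = 957.2 mm.
Mean rate = 957.2 mm / 9937 years ≈ 0.096 mm/yr.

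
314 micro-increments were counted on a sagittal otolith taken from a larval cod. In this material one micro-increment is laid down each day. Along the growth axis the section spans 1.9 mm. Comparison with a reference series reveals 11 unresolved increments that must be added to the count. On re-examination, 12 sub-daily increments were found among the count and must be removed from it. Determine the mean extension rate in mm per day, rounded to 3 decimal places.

0.006 mm per day

Adjusted count: 314 − 12 + 11 = 313 micro-increments.
Mean rate = 1.9 mm / 313 days ≈ 0.006 mm per day.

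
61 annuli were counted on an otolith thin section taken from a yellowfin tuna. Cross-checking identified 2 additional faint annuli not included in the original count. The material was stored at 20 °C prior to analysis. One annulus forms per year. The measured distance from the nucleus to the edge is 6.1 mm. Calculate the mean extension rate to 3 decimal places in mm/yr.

0.097 mm/yr

Adjusted count: 61 + 2 = 63 annuli.
Mean rate = 6.1 mm / 63 years ≈ 0.097 mm/yr.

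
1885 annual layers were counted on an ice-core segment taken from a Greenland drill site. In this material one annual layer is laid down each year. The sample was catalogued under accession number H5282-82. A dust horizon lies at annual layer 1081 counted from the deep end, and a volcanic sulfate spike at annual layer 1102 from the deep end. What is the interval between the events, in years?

21 years

The two markers are separated by 1102 − 1081 = 21 annual layers.
At one annual layer per year, 21 years elapsed between them.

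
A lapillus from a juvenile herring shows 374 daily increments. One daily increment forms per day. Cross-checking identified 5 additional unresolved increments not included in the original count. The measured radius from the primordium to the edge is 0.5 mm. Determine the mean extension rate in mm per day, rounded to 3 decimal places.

Correcting the raw count gives 374 + 5 = 379 true daily increments.
0.5 mm over 379 days gives 0.5 / 379 ≈ 0.001 mm per day.

0.001 mm per day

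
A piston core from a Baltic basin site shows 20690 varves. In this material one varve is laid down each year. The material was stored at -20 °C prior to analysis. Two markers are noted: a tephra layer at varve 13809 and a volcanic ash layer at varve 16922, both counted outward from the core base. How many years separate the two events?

3113 yr

Separation: 16922 − 13809 = 3113 varves.
That is 3113 years at one varve per year.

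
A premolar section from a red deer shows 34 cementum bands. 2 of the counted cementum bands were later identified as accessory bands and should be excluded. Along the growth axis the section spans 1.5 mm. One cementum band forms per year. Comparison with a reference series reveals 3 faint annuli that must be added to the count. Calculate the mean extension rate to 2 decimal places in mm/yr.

True cementum band count = 34 − 2 + 3 = 35.
Extension rate ≈ 1.5 / 35 = 0.04 mm/yr.

0.04 mm/yr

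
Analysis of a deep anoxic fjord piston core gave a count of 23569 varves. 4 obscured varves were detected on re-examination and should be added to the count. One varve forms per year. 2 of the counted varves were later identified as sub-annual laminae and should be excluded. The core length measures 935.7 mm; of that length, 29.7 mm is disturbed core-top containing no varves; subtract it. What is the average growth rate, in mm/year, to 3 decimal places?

0.038 mm/year

Adjusted count: 23569 − 2 + 4 = 23571 varves.
Net length = 935.7 − 29.7 = 906.0 mm.
906.0 mm over 23571 years gives 906.0 / 23571 ≈ 0.038 mm/year.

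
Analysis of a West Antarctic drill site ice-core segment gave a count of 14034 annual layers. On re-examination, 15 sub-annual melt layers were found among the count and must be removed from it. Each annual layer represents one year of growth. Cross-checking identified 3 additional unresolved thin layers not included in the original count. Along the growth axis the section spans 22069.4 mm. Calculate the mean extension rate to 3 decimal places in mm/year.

Correcting the raw count gives 14034 − 15 + 3 = 14022 true annual layers.
Extension rate ≈ 22069.4 / 14022 = 1.574 mm/year.

1.574 mm/year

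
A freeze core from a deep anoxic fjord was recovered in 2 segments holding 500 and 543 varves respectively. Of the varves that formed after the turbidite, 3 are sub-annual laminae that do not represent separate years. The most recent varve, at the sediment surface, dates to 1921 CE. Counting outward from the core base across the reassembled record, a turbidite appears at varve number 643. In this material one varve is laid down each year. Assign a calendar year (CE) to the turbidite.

1524 CE

Total varves = 500 + 543 = 1043.
Between varve 643 and the sediment surface there are 1043 − 643 = 400 varves.
400 − 3 false = 397 true varves after the turbidite.
1921 − 397 = 1524 CE.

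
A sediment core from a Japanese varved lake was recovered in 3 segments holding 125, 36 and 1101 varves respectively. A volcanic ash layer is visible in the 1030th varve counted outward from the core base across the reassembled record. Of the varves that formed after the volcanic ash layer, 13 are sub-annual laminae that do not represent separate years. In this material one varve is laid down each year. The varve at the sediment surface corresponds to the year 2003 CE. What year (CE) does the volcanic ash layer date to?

Total varves = 125 + 36 + 1101 = 1262.
The volcanic ash layer sits at varve 1030 from the core base, so 1262 − 1030 = 232 varves formed after it.
Excluding 13 false varves: 232 − 13 = 219.
The varve at the sediment surface is 2003 CE, so the volcanic ash layer dates to 2003 − 219 = 1784 CE.

1784 CE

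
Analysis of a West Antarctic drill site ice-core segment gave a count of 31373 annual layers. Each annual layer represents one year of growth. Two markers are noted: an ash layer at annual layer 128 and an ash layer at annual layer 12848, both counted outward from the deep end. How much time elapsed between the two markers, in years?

Separation: 12848 − 128 = 12720 annual layers.
One annual layer per year makes the interval 12720 years.

12720 years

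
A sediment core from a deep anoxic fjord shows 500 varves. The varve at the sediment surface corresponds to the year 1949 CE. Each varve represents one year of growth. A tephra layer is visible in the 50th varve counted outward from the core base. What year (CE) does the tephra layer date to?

The tephra layer sits at varve 50 from the core base, so 500 − 50 = 450 varves formed after it.
The varve at the sediment surface is 1949 CE, so the tephra layer dates to 1949 − 450 = 1499 CE.

1499 CE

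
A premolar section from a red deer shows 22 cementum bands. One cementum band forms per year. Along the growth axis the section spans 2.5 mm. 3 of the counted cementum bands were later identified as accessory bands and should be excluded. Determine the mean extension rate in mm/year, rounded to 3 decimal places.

0.132 mm/year

True cementum band count = 22 − 3 = 19.
2.5 mm over 19 years gives 2.5 / 19 ≈ 0.132 mm/year.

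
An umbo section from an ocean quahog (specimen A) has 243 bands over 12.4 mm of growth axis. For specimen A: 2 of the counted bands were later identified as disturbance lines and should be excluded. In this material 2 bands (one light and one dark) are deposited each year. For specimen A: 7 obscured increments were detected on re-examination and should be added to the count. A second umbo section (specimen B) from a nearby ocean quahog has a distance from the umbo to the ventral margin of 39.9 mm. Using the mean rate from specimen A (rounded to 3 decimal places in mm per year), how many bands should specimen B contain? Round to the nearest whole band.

Specimen A: adjusted count: 243 − 2 + 7 = 248 bands.
Specimen A: with 2 bands per year, 248 / 2 = 124 years.
A: 12.4 mm over 124 years gives 12.4 / 124 ≈ 0.100 mm/year.
Specimen B: 39.9 mm / 0.100 mm per year = 399.00 years; at 2 bands per year that is 399.00 × 2 ≈ 798 bands.

798 bands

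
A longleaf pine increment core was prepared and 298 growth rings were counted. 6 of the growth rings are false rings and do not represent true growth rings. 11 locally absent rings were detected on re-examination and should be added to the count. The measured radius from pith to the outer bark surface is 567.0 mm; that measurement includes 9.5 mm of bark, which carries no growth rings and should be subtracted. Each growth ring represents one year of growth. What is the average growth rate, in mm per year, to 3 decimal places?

1.840 mm per year

Correcting the raw count gives 298 − 6 + 11 = 303 true growth rings.
The growth record spans 567.0 − 9.5 = 557.5 mm.
Mean rate = 557.5 mm / 303 years ≈ 1.840 mm per year.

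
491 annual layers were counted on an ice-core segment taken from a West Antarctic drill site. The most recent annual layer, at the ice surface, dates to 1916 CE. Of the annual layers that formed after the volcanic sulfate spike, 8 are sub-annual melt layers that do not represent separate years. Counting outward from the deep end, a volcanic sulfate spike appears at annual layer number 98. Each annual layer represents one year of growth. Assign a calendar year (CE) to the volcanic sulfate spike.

1531 CE

Between annual layer 98 and the ice surface there are 491 − 98 = 393 annual layers.
Removing the 8 false annual layers leaves 393 − 8 = 385 true annual layers beyond the volcanic sulfate spike.
Counting back 385 years from 1916 CE places the volcanic sulfate spike in 1916 − 385 = 1531 CE.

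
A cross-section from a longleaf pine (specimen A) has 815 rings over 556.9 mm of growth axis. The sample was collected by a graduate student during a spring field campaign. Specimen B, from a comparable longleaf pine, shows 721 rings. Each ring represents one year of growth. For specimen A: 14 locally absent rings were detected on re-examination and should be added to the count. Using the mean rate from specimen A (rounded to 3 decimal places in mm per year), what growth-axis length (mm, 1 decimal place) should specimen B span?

Specimen A: correcting the raw count gives 815 + 14 = 829 true rings.
A: 556.9 mm over 829 years gives 556.9 / 829 ≈ 0.672 mm/yr.
Length of B = 0.672 × 721 = 484.5 mm.

484.5 mm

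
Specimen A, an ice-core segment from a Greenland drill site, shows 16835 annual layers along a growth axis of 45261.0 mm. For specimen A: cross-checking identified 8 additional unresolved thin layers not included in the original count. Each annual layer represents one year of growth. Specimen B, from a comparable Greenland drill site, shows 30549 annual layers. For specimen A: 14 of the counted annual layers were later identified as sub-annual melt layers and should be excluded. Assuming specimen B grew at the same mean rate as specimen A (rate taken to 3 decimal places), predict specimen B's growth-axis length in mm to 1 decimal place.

82146.3 mm

Specimen A: correcting the raw count gives 16835 − 14 + 8 = 16829 true annual layers.
A: Extension rate ≈ 45261.0 / 16829 = 2.689 mm per year.
For B, 2.689 mm/year × 30549 years = 82146.3 mm.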